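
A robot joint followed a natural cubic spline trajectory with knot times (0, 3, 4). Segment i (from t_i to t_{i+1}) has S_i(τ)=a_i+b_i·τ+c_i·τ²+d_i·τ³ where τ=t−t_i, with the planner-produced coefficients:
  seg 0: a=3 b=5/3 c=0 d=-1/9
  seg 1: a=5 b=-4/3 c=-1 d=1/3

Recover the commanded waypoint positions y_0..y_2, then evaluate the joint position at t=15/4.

y_0=3 y_1=5 y_2=3
S(15/4) = 229/64

y_0 = S_0(0) = a_0 = 3
y_1 = S_1(0) = a_1 = 5
y_2 = S_1(1) = 3
t_q=15/4 is in segment 1 (τ=3/4); S_1(τ)=229/64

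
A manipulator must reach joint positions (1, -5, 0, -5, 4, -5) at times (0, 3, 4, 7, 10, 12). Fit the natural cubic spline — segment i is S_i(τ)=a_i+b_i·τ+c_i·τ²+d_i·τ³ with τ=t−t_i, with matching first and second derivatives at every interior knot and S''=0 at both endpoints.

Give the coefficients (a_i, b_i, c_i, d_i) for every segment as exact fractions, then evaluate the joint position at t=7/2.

Δ: Δ0=-2, Δ1=5, Δ2=-5/3, Δ3=3, Δ4=-9/2
row 1: diag=8, rhs=42; c'=1/8, d'=21/4
row 2: denom=8−1·1/8=63/8; d'=(-40−1·21/4)/(63/8)=-362/63
row 3: denom=12−3·8/21=76/7; d'=(28−3·-362/63)/(76/7)=25/6
row 4: denom=10−3·21/76=697/76; d'=(-45−3·25/6)/(697/76)=-4370/697
back: M4=-4370/697
back: M3=25/6−21/76·-4370/697=12335/2091
back: M2=-362/63−8/21·12335/2091=-16714/2091
back: M1=21/4−1/8·-16714/2091=13067/2091
M: M0=0, M1=13067/2091, M2=-16714/2091, M3=12335/2091, M4=-4370/697, M5=0
seg 0: a=1, c=M0/2=0, d=(M1−M0)/(6·3)=13067/37638, b=Δ0−h0·(2M0+M1)/6=-21431/4182
seg 1: a=-5, c=M1/2=13067/4182, d=(M2−M1)/(6·1)=-3309/1394, b=Δ1−h1·(2M1+M2)/6=8885/2091
seg 2: a=0, c=M2/2=-8357/2091, d=(M3−M2)/(6·3)=9683/12546, b=Δ2−h2·(2M2+M3)/6=14123/4182
seg 3: a=-5, c=M3/2=12335/4182, d=(M4−M3)/(6·3)=-25445/37638, b=Δ3−h3·(2M3+M4)/6=29/123
seg 4: a=4, c=M4/2=-2185/697, d=(M5−M4)/(6·2)=2185/4182, b=Δ4−h4·(2M4+M5)/6=-1339/4182
t_q=7/2 → seg 1, τ=1/2; S=-5+8885/2091·τ+13067/4182·τ²+-3309/1394·τ³=-79993/33456

  seg 0: a=1 b=-21431/4182 c=0 d=13067/37638
  seg 1: a=-5 b=8885/2091 c=13067/4182 d=-3309/1394
  seg 2: a=0 b=14123/4182 c=-8357/2091 d=9683/12546
  seg 3: a=-5 b=29/123 c=12335/4182 d=-25445/37638
  seg 4: a=4 b=-1339/4182 c=-2185/697 d=2185/4182
S(7/2) = -79993/33456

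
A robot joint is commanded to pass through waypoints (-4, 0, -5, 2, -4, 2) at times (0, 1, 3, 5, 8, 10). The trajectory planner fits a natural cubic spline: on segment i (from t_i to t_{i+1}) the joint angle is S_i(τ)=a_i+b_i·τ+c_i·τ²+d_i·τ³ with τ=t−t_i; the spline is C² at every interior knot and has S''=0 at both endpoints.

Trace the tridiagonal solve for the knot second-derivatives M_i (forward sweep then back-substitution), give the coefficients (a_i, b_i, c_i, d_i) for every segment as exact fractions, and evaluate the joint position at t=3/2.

  seg 0: a=-4 b=5225/941 c=0 d=-1461/941
  seg 1: a=0 b=842/941 c=-4383/941 d=11143/7528
  seg 2: a=-5 b=49/1882 c=15897/3764 d=-9359/7528
  seg 3: a=2 b=1883/941 c=-3045/941 d=1790/2823
  seg 4: a=-4 b=-277/941 c=2325/941 d=-775/1882
S(3/2) = -32041/60224

Δ: Δ0=4, Δ1=-5/2, Δ2=7/2, Δ3=-2, Δ4=3
row 1: diag=6, rhs=-39; c'=1/3, d'=-13/2
row 2: denom=8−2·1/3=22/3; d'=(36−2·-13/2)/(22/3)=147/22
row 3: denom=10−2·3/11=104/11; d'=(-33−2·147/22)/(104/11)=-255/52
row 4: denom=10−3·33/104=941/104; d'=(30−3·-255/52)/(941/104)=4650/941
back: M4=4650/941
back: M3=-255/52−33/104·4650/941=-6090/941
back: M2=147/22−3/11·-6090/941=15897/1882
back: M1=-13/2−1/3·15897/1882=-8766/941
M: M0=0, M1=-8766/941, M2=15897/1882, M3=-6090/941, M4=4650/941, M5=0
seg 0: a=-4, c=M0/2=0, d=(M1−M0)/(6·1)=-1461/941, b=Δ0−h0·(2M0+M1)/6=5225/941
seg 1: a=0, c=M1/2=-4383/941, d=(M2−M1)/(6·2)=11143/7528, b=Δ1−h1·(2M1+M2)/6=842/941
seg 2: a=-5, c=M2/2=15897/3764, d=(M3−M2)/(6·2)=-9359/7528, b=Δ2−h2·(2M2+M3)/6=49/1882
seg 3: a=2, c=M3/2=-3045/941, d=(M4−M3)/(6·3)=1790/2823, b=Δ3−h3·(2M3+M4)/6=1883/941
seg 4: a=-4, c=M4/2=2325/941, d=(M5−M4)/(6·2)=-775/1882, b=Δ4−h4·(2M4+M5)/6=-277/941
t_q=3/2 → seg 1, τ=1/2; S=0+842/941·τ+-4383/941·τ²+11143/7528·τ³=-32041/60224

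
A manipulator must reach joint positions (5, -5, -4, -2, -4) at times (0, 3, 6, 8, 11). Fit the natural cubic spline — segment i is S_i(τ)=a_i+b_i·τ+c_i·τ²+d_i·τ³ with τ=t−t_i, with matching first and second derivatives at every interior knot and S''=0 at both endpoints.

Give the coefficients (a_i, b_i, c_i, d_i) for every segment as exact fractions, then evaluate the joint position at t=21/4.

  seg 0: a=5 b=-751/177 c=0 d=161/1593
  seg 1: a=-5 b=-268/177 c=161/177 d=-52/531
  seg 2: a=-4 b=230/177 c=5/177 d=-21/236
  seg 3: a=-2 b=61/177 c=-179/354 d=179/3186
S(21/4) = -2321/472

Δ: Δ0=-10/3, Δ1=1/3, Δ2=1, Δ3=-2/3
row 1: diag=12, rhs=22; c'=1/4, d'=11/6
row 2: denom=10−3·1/4=37/4; d'=(4−3·11/6)/(37/4)=-6/37
row 3: denom=10−2·8/37=354/37; d'=(-10−2·-6/37)/(354/37)=-179/177
back: M3=-179/177
back: M2=-6/37−8/37·-179/177=10/177
back: M1=11/6−1/4·10/177=322/177
M: M0=0, M1=322/177, M2=10/177, M3=-179/177, M4=0
seg 0: a=5, c=M0/2=0, d=(M1−M0)/(6·3)=161/1593, b=Δ0−h0·(2M0+M1)/6=-751/177
seg 1: a=-5, c=M1/2=161/177, d=(M2−M1)/(6·3)=-52/531, b=Δ1−h1·(2M1+M2)/6=-268/177
seg 2: a=-4, c=M2/2=5/177, d=(M3−M2)/(6·2)=-21/236, b=Δ2−h2·(2M2+M3)/6=230/177
seg 3: a=-2, c=M3/2=-179/354, d=(M4−M3)/(6·3)=179/3186, b=Δ3−h3·(2M3+M4)/6=61/177
t_q=21/4 → seg 1, τ=9/4; S=-5+-268/177·τ+161/177·τ²+-52/531·τ³=-2321/472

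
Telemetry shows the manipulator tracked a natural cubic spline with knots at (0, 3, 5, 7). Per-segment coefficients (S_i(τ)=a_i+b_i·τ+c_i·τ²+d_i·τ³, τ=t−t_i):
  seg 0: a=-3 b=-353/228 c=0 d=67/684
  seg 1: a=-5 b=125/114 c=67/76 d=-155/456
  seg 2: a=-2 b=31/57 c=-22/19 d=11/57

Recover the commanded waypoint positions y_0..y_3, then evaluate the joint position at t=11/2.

y_0 = S_0(0) = a_0 = -3
y_1 = S_1(0) = a_1 = -5
y_2 = S_2(0) = a_2 = -2
y_3 = S_2(2) = -4
t_q=11/2 is in segment 2 (τ=1/2); S_2(τ)=-303/152

y_0=-3 y_1=-5 y_2=-2 y_3=-4
S(11/2) = -303/152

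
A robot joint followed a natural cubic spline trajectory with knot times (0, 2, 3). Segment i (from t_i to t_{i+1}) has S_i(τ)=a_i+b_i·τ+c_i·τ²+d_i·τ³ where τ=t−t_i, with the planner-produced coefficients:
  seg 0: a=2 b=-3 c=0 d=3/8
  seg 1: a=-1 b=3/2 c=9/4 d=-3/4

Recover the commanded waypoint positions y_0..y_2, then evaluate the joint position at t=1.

y_0 = S_0(0) = a_0 = 2
y_1 = S_1(0) = a_1 = -1
y_2 = S_1(1) = 2
t_q=1 is in segment 0 (τ=1); S_0(τ)=-5/8

y_0=2 y_1=-1 y_2=2
S(1) = -5/8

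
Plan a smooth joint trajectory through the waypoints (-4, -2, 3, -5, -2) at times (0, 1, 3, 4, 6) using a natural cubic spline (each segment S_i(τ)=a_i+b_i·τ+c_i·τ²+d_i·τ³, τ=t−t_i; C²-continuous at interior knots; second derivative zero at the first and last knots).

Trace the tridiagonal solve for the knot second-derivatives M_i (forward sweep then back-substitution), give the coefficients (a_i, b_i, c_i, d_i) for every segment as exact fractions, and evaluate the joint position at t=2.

Δ: Δ0=2, Δ1=5/2, Δ2=-8, Δ3=3/2
row 1: diag=6, rhs=3; c'=1/3, d'=1/2
row 2: denom=6−2·1/3=16/3; d'=(-63−2·1/2)/(16/3)=-12
row 3: denom=6−1·3/16=93/16; d'=(57−1·-12)/(93/16)=368/31
back: M3=368/31
back: M2=-12−3/16·368/31=-441/31
back: M1=1/2−1/3·-441/31=325/62
M: M0=0, M1=325/62, M2=-441/31, M3=368/31, M4=0
seg 0: a=-4, c=M0/2=0, d=(M1−M0)/(6·1)=325/372, b=Δ0−h0·(2M0+M1)/6=419/372
seg 1: a=-2, c=M1/2=325/124, d=(M2−M1)/(6·2)=-1207/744, b=Δ1−h1·(2M1+M2)/6=697/186
seg 2: a=3, c=M2/2=-441/62, d=(M3−M2)/(6·1)=809/186, b=Δ2−h2·(2M2+M3)/6=-487/93
seg 3: a=-5, c=M3/2=184/31, d=(M4−M3)/(6·2)=-92/93, b=Δ3−h3·(2M3+M4)/6=-1193/186
t_q=2 → seg 1, τ=1; S=-2+697/186·τ+325/124·τ²+-1207/744·τ³=681/248

  seg 0: a=-4 b=419/372 c=0 d=325/372
  seg 1: a=-2 b=697/186 c=325/124 d=-1207/744
  seg 2: a=3 b=-487/93 c=-441/62 d=809/186
  seg 3: a=-5 b=-1193/186 c=184/31 d=-92/93
S(2) = 681/248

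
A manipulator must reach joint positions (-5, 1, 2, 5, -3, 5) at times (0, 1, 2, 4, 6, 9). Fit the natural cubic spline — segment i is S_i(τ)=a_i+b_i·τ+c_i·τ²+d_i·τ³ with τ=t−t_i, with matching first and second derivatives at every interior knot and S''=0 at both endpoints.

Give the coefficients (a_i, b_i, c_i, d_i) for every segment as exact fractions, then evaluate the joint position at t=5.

  seg 0: a=-5 b=8837/1191 c=0 d=-1691/1191
  seg 1: a=1 b=3764/1191 c=-1691/397 d=2500/1191
  seg 2: a=2 b=1118/1191 c=809/397 d=-8371/9528
  seg 3: a=5 b=-3461/2382 c=-5135/1588 d=4669/4764
  seg 4: a=-3 b=-6257/2382 c=4203/1588 d=-467/1588
S(5) = 1027/794

Δ: Δ0=6, Δ1=1, Δ2=3/2, Δ3=-4, Δ4=8/3
row 1: diag=4, rhs=-30; c'=1/4, d'=-15/2
row 2: denom=6−1·1/4=23/4; d'=(3−1·-15/2)/(23/4)=42/23
row 3: denom=8−2·8/23=168/23; d'=(-33−2·42/23)/(168/23)=-281/56
row 4: denom=10−2·23/84=397/42; d'=(40−2·-281/56)/(397/42)=4203/794
back: M4=4203/794
back: M3=-281/56−23/84·4203/794=-5135/794
back: M2=42/23−8/23·-5135/794=1618/397
back: M1=-15/2−1/4·1618/397=-3382/397
M: M0=0, M1=-3382/397, M2=1618/397, M3=-5135/794, M4=4203/794, M5=0
seg 0: a=-5, c=M0/2=0, d=(M1−M0)/(6·1)=-1691/1191, b=Δ0−h0·(2M0+M1)/6=8837/1191
seg 1: a=1, c=M1/2=-1691/397, d=(M2−M1)/(6·1)=2500/1191, b=Δ1−h1·(2M1+M2)/6=3764/1191
seg 2: a=2, c=M2/2=809/397, d=(M3−M2)/(6·2)=-8371/9528, b=Δ2−h2·(2M2+M3)/6=1118/1191
seg 3: a=5, c=M3/2=-5135/1588, d=(M4−M3)/(6·2)=4669/4764, b=Δ3−h3·(2M3+M4)/6=-3461/2382
seg 4: a=-3, c=M4/2=4203/1588, d=(M5−M4)/(6·3)=-467/1588, b=Δ4−h4·(2M4+M5)/6=-6257/2382
t_q=5 → seg 3, τ=1; S=5+-3461/2382·τ+-5135/1588·τ²+4669/4764·τ³=1027/794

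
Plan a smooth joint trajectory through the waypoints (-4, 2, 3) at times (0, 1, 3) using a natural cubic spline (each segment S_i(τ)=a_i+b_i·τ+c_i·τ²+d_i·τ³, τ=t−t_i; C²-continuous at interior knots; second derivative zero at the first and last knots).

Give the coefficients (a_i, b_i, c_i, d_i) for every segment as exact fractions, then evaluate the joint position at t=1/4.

  seg 0: a=-4 b=83/12 c=0 d=-11/12
  seg 1: a=2 b=25/6 c=-11/4 d=11/24
S(1/4) = -585/256

Δ: Δ0=6, Δ1=1/2
row 1: diag=6, rhs=-33; c'=1/3, d'=-11/2
back: M1=-11/2
M: M0=0, M1=-11/2, M2=0
seg 0: a=-4, c=M0/2=0, d=(M1−M0)/(6·1)=-11/12, b=Δ0−h0·(2M0+M1)/6=83/12
seg 1: a=2, c=M1/2=-11/4, d=(M2−M1)/(6·2)=11/24, b=Δ1−h1·(2M1+M2)/6=25/6
t_q=1/4 → seg 0, τ=1/4; S=-4+83/12·τ+0·τ²+-11/12·τ³=-585/256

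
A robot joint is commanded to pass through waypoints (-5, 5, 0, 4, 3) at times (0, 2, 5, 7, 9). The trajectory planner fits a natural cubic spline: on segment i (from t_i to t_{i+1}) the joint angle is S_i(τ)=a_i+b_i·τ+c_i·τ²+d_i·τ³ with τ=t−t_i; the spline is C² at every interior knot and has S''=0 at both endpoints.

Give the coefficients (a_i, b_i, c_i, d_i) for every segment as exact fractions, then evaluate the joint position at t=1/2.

Δ: Δ0=5, Δ1=-5/3, Δ2=2, Δ3=-1/2
row 1: diag=10, rhs=-40; c'=3/10, d'=-4
row 2: denom=10−3·3/10=91/10; d'=(22−3·-4)/(91/10)=340/91
row 3: denom=8−2·20/91=688/91; d'=(-15−2·340/91)/(688/91)=-2045/688
back: M3=-2045/688
back: M2=340/91−20/91·-2045/688=755/172
back: M1=-4−3/10·755/172=-1829/344
M: M0=0, M1=-1829/344, M2=755/172, M3=-2045/688, M4=0
seg 0: a=-5, c=M0/2=0, d=(M1−M0)/(6·2)=-1829/4128, b=Δ0−h0·(2M0+M1)/6=6989/1032
seg 1: a=5, c=M1/2=-1829/688, d=(M2−M1)/(6·3)=371/688, b=Δ1−h1·(2M1+M2)/6=751/516
seg 2: a=0, c=M2/2=755/344, d=(M3−M2)/(6·2)=-5065/8256, b=Δ2−h2·(2M2+M3)/6=133/2064
seg 3: a=4, c=M3/2=-2045/1376, d=(M4−M3)/(6·2)=2045/8256, b=Δ3−h3·(2M3+M4)/6=1529/1032
t_q=1/2 → seg 0, τ=1/2; S=-5+6989/1032·τ+0·τ²+-1829/4128·τ³=-18375/11008

  seg 0: a=-5 b=6989/1032 c=0 d=-1829/4128
  seg 1: a=5 b=751/516 c=-1829/688 d=371/688
  seg 2: a=0 b=133/2064 c=755/344 d=-5065/8256
  seg 3: a=4 b=1529/1032 c=-2045/1376 d=2045/8256
S(1/2) = -18375/11008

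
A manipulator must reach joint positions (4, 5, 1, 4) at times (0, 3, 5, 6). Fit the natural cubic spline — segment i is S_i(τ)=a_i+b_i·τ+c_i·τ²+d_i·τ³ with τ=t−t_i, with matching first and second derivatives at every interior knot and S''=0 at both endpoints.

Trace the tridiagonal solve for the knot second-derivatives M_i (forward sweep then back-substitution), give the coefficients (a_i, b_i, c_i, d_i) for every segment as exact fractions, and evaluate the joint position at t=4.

  seg 0: a=4 b=34/21 c=0 d=-1/7
  seg 1: a=5 b=-47/21 c=-9/7 d=59/84
  seg 2: a=1 b=22/21 c=41/14 d=-41/42
S(4) = 61/28

Δ: Δ0=1/3, Δ1=-2, Δ2=3
row 1: diag=10, rhs=-14; c'=1/5, d'=-7/5
row 2: denom=6−2·1/5=28/5; d'=(30−2·-7/5)/(28/5)=41/7
back: M2=41/7
back: M1=-7/5−1/5·41/7=-18/7
M: M0=0, M1=-18/7, M2=41/7, M3=0
seg 0: a=4, c=M0/2=0, d=(M1−M0)/(6·3)=-1/7, b=Δ0−h0·(2M0+M1)/6=34/21
seg 1: a=5, c=M1/2=-9/7, d=(M2−M1)/(6·2)=59/84, b=Δ1−h1·(2M1+M2)/6=-47/21
seg 2: a=1, c=M2/2=41/14, d=(M3−M2)/(6·1)=-41/42, b=Δ2−h2·(2M2+M3)/6=22/21
t_q=4 → seg 1, τ=1; S=5+-47/21·τ+-9/7·τ²+59/84·τ³=61/28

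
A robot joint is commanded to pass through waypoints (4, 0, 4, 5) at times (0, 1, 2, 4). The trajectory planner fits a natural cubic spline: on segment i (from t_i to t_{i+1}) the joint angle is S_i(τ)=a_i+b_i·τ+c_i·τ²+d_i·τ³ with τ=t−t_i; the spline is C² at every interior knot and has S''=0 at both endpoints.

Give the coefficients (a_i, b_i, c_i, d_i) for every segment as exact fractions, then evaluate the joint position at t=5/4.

Δ: Δ0=-4, Δ1=4, Δ2=1/2
row 1: diag=4, rhs=48; c'=1/4, d'=12
row 2: denom=6−1·1/4=23/4; d'=(-21−1·12)/(23/4)=-132/23
back: M2=-132/23
back: M1=12−1/4·-132/23=309/23
M: M0=0, M1=309/23, M2=-132/23, M3=0
seg 0: a=4, c=M0/2=0, d=(M1−M0)/(6·1)=103/46, b=Δ0−h0·(2M0+M1)/6=-287/46
seg 1: a=0, c=M1/2=309/46, d=(M2−M1)/(6·1)=-147/46, b=Δ1−h1·(2M1+M2)/6=11/23
seg 2: a=4, c=M2/2=-66/23, d=(M3−M2)/(6·2)=11/23, b=Δ2−h2·(2M2+M3)/6=199/46
t_q=5/4 → seg 1, τ=1/4; S=0+11/23·τ+309/46·τ²+-147/46·τ³=1441/2944

  seg 0: a=4 b=-287/46 c=0 d=103/46
  seg 1: a=0 b=11/23 c=309/46 d=-147/46
  seg 2: a=4 b=199/46 c=-66/23 d=11/23
S(5/4) = 1441/2944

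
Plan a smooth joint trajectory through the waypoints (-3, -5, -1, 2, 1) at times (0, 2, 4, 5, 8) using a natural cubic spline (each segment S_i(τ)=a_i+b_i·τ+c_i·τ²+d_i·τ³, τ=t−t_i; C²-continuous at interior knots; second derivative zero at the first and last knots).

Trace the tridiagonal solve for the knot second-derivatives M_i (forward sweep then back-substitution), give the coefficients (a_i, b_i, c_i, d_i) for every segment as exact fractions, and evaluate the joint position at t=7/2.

  seg 0: a=-3 b=-871/516 c=0 d=355/2064
  seg 1: a=-5 b=97/258 c=355/344 d=-227/2064
  seg 2: a=-1 b=1643/516 c=16/43 d=-287/516
  seg 3: a=2 b=583/258 c=-223/172 d=223/1548
S(7/2) = -13679/5504

Δ: Δ0=-1, Δ1=2, Δ2=3, Δ3=-1/3
row 1: diag=8, rhs=18; c'=1/4, d'=9/4
row 2: denom=6−2·1/4=11/2; d'=(6−2·9/4)/(11/2)=3/11
row 3: denom=8−1·2/11=86/11; d'=(-20−1·3/11)/(86/11)=-223/86
back: M3=-223/86
back: M2=3/11−2/11·-223/86=32/43
back: M1=9/4−1/4·32/43=355/172
M: M0=0, M1=355/172, M2=32/43, M3=-223/86, M4=0
seg 0: a=-3, c=M0/2=0, d=(M1−M0)/(6·2)=355/2064, b=Δ0−h0·(2M0+M1)/6=-871/516
seg 1: a=-5, c=M1/2=355/344, d=(M2−M1)/(6·2)=-227/2064, b=Δ1−h1·(2M1+M2)/6=97/258
seg 2: a=-1, c=M2/2=16/43, d=(M3−M2)/(6·1)=-287/516, b=Δ2−h2·(2M2+M3)/6=1643/516
seg 3: a=2, c=M3/2=-223/172, d=(M4−M3)/(6·3)=223/1548, b=Δ3−h3·(2M3+M4)/6=583/258
t_q=7/2 → seg 1, τ=3/2; S=-5+97/258·τ+355/344·τ²+-227/2064·τ³=-13679/5504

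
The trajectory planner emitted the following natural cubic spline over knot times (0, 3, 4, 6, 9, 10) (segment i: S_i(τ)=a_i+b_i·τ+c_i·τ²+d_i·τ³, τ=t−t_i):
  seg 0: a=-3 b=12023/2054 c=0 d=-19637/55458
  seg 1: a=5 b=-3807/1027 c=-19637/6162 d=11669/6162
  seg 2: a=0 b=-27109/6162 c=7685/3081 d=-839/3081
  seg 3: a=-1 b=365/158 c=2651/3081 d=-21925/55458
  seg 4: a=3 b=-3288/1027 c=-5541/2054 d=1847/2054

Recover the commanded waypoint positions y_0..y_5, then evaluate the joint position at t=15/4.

y_0 = S_0(0) = a_0 = -3
y_1 = S_1(0) = a_1 = 5
y_2 = S_2(0) = a_2 = 0
y_3 = S_3(0) = a_3 = -1
y_4 = S_4(0) = a_4 = 3
y_5 = S_4(1) = -2
t_q=15/4 is in segment 1 (τ=3/4); S_1(τ)=161185/131456

y_0=-3 y_1=5 y_2=0 y_3=-1 y_4=3 y_5=-2
S(15/4) = 161185/131456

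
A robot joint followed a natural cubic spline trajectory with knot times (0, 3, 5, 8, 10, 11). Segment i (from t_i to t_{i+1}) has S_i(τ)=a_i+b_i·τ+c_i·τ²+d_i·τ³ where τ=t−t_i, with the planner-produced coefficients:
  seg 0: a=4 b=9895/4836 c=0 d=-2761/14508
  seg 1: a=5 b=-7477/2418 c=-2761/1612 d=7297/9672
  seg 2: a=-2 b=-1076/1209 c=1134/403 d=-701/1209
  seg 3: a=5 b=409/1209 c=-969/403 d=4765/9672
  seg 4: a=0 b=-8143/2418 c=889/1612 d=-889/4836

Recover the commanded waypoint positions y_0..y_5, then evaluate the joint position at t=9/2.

y_0=4 y_1=5 y_2=-2 y_3=5 y_4=0 y_5=-3
S(9/2) = -24395/25792

y_0 = S_0(0) = a_0 = 4
y_1 = S_1(0) = a_1 = 5
y_2 = S_2(0) = a_2 = -2
y_3 = S_3(0) = a_3 = 5
y_4 = S_4(0) = a_4 = 0
y_5 = S_4(1) = -3
t_q=9/2 is in segment 1 (τ=3/2); S_1(τ)=-24395/25792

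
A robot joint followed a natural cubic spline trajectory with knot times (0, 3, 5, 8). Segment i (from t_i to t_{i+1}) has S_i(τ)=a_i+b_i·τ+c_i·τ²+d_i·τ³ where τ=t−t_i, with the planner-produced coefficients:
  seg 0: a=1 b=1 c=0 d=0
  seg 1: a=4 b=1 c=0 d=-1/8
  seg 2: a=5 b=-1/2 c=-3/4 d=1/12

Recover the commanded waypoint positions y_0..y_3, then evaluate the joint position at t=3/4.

y_0=1 y_1=4 y_2=5 y_3=-1
S(3/4) = 7/4

y_0 = S_0(0) = a_0 = 1
y_1 = S_1(0) = a_1 = 4
y_2 = S_2(0) = a_2 = 5
y_3 = S_2(3) = -1
t_q=3/4 is in segment 0 (τ=3/4); S_0(τ)=7/4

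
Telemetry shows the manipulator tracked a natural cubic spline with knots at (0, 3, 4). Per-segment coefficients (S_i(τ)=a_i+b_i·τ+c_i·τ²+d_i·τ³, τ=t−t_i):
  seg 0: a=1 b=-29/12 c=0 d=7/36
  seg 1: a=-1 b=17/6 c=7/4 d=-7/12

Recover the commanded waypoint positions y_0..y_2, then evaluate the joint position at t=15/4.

y_0 = S_0(0) = a_0 = 1
y_1 = S_1(0) = a_1 = -1
y_2 = S_1(1) = 3
t_q=15/4 is in segment 1 (τ=3/4); S_1(τ)=477/256

y_0=1 y_1=-1 y_2=3
S(15/4) = 477/256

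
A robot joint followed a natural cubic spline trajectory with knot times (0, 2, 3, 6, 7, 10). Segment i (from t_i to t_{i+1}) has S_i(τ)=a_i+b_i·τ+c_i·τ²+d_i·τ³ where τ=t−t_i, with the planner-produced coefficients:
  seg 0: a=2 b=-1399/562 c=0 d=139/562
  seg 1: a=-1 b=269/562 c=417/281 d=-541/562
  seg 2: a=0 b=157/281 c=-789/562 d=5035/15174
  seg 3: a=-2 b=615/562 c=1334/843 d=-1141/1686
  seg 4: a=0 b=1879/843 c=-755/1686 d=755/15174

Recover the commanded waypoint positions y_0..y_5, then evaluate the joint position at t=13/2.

y_0=2 y_1=-1 y_2=0 y_3=-2 y_4=0 y_5=4
S(13/2) = -15401/13488

y_0 = S_0(0) = a_0 = 2
y_1 = S_1(0) = a_1 = -1
y_2 = S_2(0) = a_2 = 0
y_3 = S_3(0) = a_3 = -2
y_4 = S_4(0) = a_4 = 0
y_5 = S_4(3) = 4
t_q=13/2 is in segment 3 (τ=1/2); S_3(τ)=-15401/13488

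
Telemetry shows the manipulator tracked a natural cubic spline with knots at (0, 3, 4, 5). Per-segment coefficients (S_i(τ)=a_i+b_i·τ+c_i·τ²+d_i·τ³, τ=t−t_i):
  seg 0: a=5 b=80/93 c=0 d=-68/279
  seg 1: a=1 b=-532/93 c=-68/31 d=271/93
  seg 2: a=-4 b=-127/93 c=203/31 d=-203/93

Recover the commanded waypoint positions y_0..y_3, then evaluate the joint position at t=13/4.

y_0 = S_0(0) = a_0 = 5
y_1 = S_1(0) = a_1 = 1
y_2 = S_2(0) = a_2 = -4
y_3 = S_2(1) = -1
t_q=13/4 is in segment 1 (τ=1/4); S_1(τ)=-1035/1984

y_0=5 y_1=1 y_2=-4 y_3=-1
S(13/4) = -1035/1984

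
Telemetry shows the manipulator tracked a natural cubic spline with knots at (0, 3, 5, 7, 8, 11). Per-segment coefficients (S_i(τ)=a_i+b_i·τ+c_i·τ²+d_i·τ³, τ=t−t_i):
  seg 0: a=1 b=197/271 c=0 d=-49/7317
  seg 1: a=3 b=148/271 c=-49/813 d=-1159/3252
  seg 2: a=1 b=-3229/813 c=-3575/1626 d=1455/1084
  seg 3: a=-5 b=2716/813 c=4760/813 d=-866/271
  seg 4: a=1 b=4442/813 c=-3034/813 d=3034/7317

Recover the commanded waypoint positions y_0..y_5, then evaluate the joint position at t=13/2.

y_0=1 y_1=3 y_2=1 y_3=-5 y_4=1 y_5=-5
S(13/2) = -46607/8672

y_0 = S_0(0) = a_0 = 1
y_1 = S_1(0) = a_1 = 3
y_2 = S_2(0) = a_2 = 1
y_3 = S_3(0) = a_3 = -5
y_4 = S_4(0) = a_4 = 1
y_5 = S_4(3) = -5
t_q=13/2 is in segment 2 (τ=3/2); S_2(τ)=-46607/8672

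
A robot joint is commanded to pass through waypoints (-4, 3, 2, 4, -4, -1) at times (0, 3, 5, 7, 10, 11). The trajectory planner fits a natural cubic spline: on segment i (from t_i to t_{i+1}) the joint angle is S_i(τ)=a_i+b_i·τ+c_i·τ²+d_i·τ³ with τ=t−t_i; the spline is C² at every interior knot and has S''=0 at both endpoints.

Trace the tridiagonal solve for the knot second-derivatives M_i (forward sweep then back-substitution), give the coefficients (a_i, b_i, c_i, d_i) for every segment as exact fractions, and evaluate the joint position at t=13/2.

Δ: Δ0=7/3, Δ1=-1/2, Δ2=1, Δ3=-8/3, Δ4=3
row 1: diag=10, rhs=-17; c'=1/5, d'=-17/10
row 2: denom=8−2·1/5=38/5; d'=(9−2·-17/10)/(38/5)=31/19
row 3: denom=10−2·5/19=180/19; d'=(-22−2·31/19)/(180/19)=-8/3
row 4: denom=8−3·19/60=141/20; d'=(34−3·-8/3)/(141/20)=280/47
back: M4=280/47
back: M3=-8/3−19/60·280/47=-214/47
back: M2=31/19−5/19·-214/47=133/47
back: M1=-17/10−1/5·133/47=-213/94
M: M0=0, M1=-213/94, M2=133/47, M3=-214/47, M4=280/47, M5=0
seg 0: a=-4, c=M0/2=0, d=(M1−M0)/(6·3)=-71/564, b=Δ0−h0·(2M0+M1)/6=1955/564
seg 1: a=3, c=M1/2=-213/188, d=(M2−M1)/(6·2)=479/1128, b=Δ1−h1·(2M1+M2)/6=19/282
seg 2: a=2, c=M2/2=133/94, d=(M3−M2)/(6·2)=-347/564, b=Δ2−h2·(2M2+M3)/6=89/141
seg 3: a=4, c=M3/2=-107/47, d=(M4−M3)/(6·3)=247/423, b=Δ3−h3·(2M3+M4)/6=-154/141
seg 4: a=-4, c=M4/2=140/47, d=(M5−M4)/(6·1)=-140/141, b=Δ4−h4·(2M4+M5)/6=143/141
t_q=13/2 → seg 2, τ=3/2; S=2+89/141·τ+133/94·τ²+-347/564·τ³=6097/1504

  seg 0: a=-4 b=1955/564 c=0 d=-71/564
  seg 1: a=3 b=19/282 c=-213/188 d=479/1128
  seg 2: a=2 b=89/141 c=133/94 d=-347/564
  seg 3: a=4 b=-154/141 c=-107/47 d=247/423
  seg 4: a=-4 b=143/141 c=140/47 d=-140/141
S(13/2) = 6097/1504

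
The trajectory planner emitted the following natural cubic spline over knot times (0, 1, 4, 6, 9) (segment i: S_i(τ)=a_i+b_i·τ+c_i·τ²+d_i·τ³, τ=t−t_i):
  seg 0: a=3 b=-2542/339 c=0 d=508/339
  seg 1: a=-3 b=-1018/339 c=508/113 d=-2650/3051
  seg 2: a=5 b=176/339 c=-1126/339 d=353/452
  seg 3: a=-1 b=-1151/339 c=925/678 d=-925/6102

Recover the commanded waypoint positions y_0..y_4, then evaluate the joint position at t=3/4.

y_0 = S_0(0) = a_0 = 3
y_1 = S_1(0) = a_1 = -3
y_2 = S_2(0) = a_2 = 5
y_3 = S_3(0) = a_3 = -1
y_4 = S_3(3) = -3
t_q=3/4 is in segment 0 (τ=3/4); S_0(τ)=-3601/1808

y_0=3 y_1=-3 y_2=5 y_3=-1 y_4=-3
S(3/4) = -3601/1808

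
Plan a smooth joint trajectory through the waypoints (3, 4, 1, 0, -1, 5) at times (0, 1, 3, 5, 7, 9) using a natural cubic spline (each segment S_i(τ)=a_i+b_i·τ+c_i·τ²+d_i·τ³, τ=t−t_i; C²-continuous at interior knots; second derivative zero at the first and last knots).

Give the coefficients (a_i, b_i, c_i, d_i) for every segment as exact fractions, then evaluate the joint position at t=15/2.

Δ: Δ0=1, Δ1=-3/2, Δ2=-1/2, Δ3=-1/2, Δ4=3
row 1: diag=6, rhs=-15; c'=1/3, d'=-5/2
row 2: denom=8−2·1/3=22/3; d'=(6−2·-5/2)/(22/3)=3/2
row 3: denom=8−2·3/11=82/11; d'=(0−2·3/2)/(82/11)=-33/82
row 4: denom=8−2·11/41=306/41; d'=(21−2·-33/82)/(306/41)=149/51
back: M4=149/51
back: M3=-33/82−11/41·149/51=-121/102
back: M2=3/2−3/11·-121/102=31/17
back: M1=-5/2−1/3·31/17=-317/102
M: M0=0, M1=-317/102, M2=31/17, M3=-121/102, M4=149/51, M5=0
seg 0: a=3, c=M0/2=0, d=(M1−M0)/(6·1)=-317/612, b=Δ0−h0·(2M0+M1)/6=929/612
seg 1: a=4, c=M1/2=-317/204, d=(M2−M1)/(6·2)=503/1224, b=Δ1−h1·(2M1+M2)/6=-11/306
seg 2: a=1, c=M2/2=31/34, d=(M3−M2)/(6·2)=-307/1224, b=Δ2−h2·(2M2+M3)/6=-202/153
seg 3: a=0, c=M3/2=-121/204, d=(M4−M3)/(6·2)=419/1224, b=Δ3−h3·(2M3+M4)/6=-209/306
seg 4: a=-1, c=M4/2=149/102, d=(M5−M4)/(6·2)=-149/612, b=Δ4−h4·(2M4+M5)/6=161/153
t_q=15/2 → seg 4, τ=1/2; S=-1+161/153·τ+149/102·τ²+-149/612·τ³=-227/1632

  seg 0: a=3 b=929/612 c=0 d=-317/612
  seg 1: a=4 b=-11/306 c=-317/204 d=503/1224
  seg 2: a=1 b=-202/153 c=31/34 d=-307/1224
  seg 3: a=0 b=-209/306 c=-121/204 d=419/1224
  seg 4: a=-1 b=161/153 c=149/102 d=-149/612
S(15/2) = -227/1632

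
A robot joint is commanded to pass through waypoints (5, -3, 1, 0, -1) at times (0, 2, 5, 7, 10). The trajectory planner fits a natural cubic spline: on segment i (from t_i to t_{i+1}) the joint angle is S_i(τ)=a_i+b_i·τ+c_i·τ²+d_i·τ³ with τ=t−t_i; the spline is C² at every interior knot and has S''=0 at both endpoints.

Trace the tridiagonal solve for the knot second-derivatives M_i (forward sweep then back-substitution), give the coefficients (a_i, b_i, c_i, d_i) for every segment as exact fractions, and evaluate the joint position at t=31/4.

Δ: Δ0=-4, Δ1=4/3, Δ2=-1/2, Δ3=-1/3
row 1: diag=10, rhs=32; c'=3/10, d'=16/5
row 2: denom=10−3·3/10=91/10; d'=(-11−3·16/5)/(91/10)=-206/91
row 3: denom=10−2·20/91=870/91; d'=(1−2·-206/91)/(870/91)=503/870
back: M3=503/870
back: M2=-206/91−20/91·503/870=-208/87
back: M1=16/5−3/10·-208/87=568/145
M: M0=0, M1=568/145, M2=-208/87, M3=503/870, M4=0
seg 0: a=5, c=M0/2=0, d=(M1−M0)/(6·2)=142/435, b=Δ0−h0·(2M0+M1)/6=-2308/435
seg 1: a=-3, c=M1/2=284/145, d=(M2−M1)/(6·3)=-1372/3915, b=Δ1−h1·(2M1+M2)/6=-604/435
seg 2: a=1, c=M2/2=-104/87, d=(M3−M2)/(6·2)=287/1160, b=Δ2−h2·(2M2+M3)/6=392/435
seg 3: a=0, c=M3/2=503/1740, d=(M4−M3)/(6·3)=-503/15660, b=Δ3−h3·(2M3+M4)/6=-793/870
t_q=31/4 → seg 3, τ=3/4; S=0+-793/870·τ+503/1740·τ²+-503/15660·τ³=-19843/37120

  seg 0: a=5 b=-2308/435 c=0 d=142/435
  seg 1: a=-3 b=-604/435 c=284/145 d=-1372/3915
  seg 2: a=1 b=392/435 c=-104/87 d=287/1160
  seg 3: a=0 b=-793/870 c=503/1740 d=-503/15660
S(31/4) = -19843/37120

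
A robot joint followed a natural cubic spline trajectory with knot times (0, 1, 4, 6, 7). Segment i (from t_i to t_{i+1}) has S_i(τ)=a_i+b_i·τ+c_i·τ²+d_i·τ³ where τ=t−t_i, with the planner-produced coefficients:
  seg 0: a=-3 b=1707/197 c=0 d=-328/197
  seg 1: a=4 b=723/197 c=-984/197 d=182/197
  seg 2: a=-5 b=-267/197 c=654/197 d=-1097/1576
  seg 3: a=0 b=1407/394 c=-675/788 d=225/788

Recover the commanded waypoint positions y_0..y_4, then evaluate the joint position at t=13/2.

y_0=-3 y_1=4 y_2=-5 y_3=0 y_4=3
S(13/2) = 10131/6304

y_0 = S_0(0) = a_0 = -3
y_1 = S_1(0) = a_1 = 4
y_2 = S_2(0) = a_2 = -5
y_3 = S_3(0) = a_3 = 0
y_4 = S_3(1) = 3
t_q=13/2 is in segment 3 (τ=1/2); S_3(τ)=10131/6304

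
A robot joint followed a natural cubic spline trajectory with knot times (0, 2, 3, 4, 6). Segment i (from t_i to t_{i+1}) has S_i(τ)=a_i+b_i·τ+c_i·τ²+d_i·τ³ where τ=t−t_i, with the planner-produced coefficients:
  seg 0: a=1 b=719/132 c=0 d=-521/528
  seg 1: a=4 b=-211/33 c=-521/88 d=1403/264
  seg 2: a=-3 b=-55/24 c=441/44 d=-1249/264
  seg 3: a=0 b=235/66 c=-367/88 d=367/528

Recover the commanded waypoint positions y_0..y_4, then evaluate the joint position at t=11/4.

y_0=1 y_1=4 y_2=-3 y_3=0 y_4=-4
S(11/4) = -10609/5632

y_0 = S_0(0) = a_0 = 1
y_1 = S_1(0) = a_1 = 4
y_2 = S_2(0) = a_2 = -3
y_3 = S_3(0) = a_3 = 0
y_4 = S_3(2) = -4
t_q=11/4 is in segment 1 (τ=3/4); S_1(τ)=-10609/5632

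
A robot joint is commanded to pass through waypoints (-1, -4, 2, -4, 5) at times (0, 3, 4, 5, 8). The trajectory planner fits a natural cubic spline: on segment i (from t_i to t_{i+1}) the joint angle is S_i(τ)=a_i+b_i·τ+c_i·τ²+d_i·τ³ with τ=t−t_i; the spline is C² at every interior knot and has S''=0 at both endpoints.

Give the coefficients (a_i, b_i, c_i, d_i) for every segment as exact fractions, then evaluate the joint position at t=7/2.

Δ: Δ0=-1, Δ1=6, Δ2=-6, Δ3=3
row 1: diag=8, rhs=42; c'=1/8, d'=21/4
row 2: denom=4−1·1/8=31/8; d'=(-72−1·21/4)/(31/8)=-618/31
row 3: denom=8−1·8/31=240/31; d'=(54−1·-618/31)/(240/31)=191/20
back: M3=191/20
back: M2=-618/31−8/31·191/20=-112/5
back: M1=21/4−1/8·-112/5=161/20
M: M0=0, M1=161/20, M2=-112/5, M3=191/20, M4=0
seg 0: a=-1, c=M0/2=0, d=(M1−M0)/(6·3)=161/360, b=Δ0−h0·(2M0+M1)/6=-201/40
seg 1: a=-4, c=M1/2=161/40, d=(M2−M1)/(6·1)=-203/40, b=Δ1−h1·(2M1+M2)/6=141/20
seg 2: a=2, c=M2/2=-56/5, d=(M3−M2)/(6·1)=213/40, b=Δ2−h2·(2M2+M3)/6=-1/8
seg 3: a=-4, c=M3/2=191/40, d=(M4−M3)/(6·3)=-191/360, b=Δ3−h3·(2M3+M4)/6=-131/20
t_q=7/2 → seg 1, τ=1/2; S=-4+141/20·τ+161/40·τ²+-203/40·τ³=-33/320

  seg 0: a=-1 b=-201/40 c=0 d=161/360
  seg 1: a=-4 b=141/20 c=161/40 d=-203/40
  seg 2: a=2 b=-1/8 c=-56/5 d=213/40
  seg 3: a=-4 b=-131/20 c=191/40 d=-191/360
S(7/2) = -33/320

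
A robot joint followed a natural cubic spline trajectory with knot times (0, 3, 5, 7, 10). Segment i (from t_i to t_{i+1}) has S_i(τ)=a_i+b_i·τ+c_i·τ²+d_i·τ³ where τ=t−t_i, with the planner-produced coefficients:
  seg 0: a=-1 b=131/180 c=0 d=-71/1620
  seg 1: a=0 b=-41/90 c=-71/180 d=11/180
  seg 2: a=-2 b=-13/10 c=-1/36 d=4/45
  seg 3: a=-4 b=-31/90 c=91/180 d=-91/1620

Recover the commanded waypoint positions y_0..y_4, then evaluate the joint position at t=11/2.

y_0 = S_0(0) = a_0 = -1
y_1 = S_1(0) = a_1 = 0
y_2 = S_2(0) = a_2 = -2
y_3 = S_3(0) = a_3 = -4
y_4 = S_3(3) = -2
t_q=11/2 is in segment 2 (τ=1/2); S_2(τ)=-127/48

y_0=-1 y_1=0 y_2=-2 y_3=-4 y_4=-2
S(11/2) = -127/48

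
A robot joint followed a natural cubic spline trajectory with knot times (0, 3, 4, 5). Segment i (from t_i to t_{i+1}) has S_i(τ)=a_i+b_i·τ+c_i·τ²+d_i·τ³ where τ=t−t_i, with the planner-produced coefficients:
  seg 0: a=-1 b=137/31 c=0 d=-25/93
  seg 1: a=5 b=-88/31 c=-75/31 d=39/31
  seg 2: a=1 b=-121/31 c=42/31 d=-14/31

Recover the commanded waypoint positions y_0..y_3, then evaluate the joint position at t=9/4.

y_0 = S_0(0) = a_0 = -1
y_1 = S_1(0) = a_1 = 5
y_2 = S_2(0) = a_2 = 1
y_3 = S_2(1) = -2
t_q=9/4 is in segment 0 (τ=9/4); S_0(τ)=11669/1984

y_0=-1 y_1=5 y_2=1 y_3=-2
S(9/4) = 11669/1984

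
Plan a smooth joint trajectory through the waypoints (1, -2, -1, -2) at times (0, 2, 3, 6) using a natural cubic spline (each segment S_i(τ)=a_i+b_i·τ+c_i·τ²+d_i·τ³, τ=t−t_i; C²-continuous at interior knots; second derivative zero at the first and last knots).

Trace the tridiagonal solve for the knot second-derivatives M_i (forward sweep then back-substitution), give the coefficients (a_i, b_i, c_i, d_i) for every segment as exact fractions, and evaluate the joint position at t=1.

Δ: Δ0=-3/2, Δ1=1, Δ2=-1/3
row 1: diag=6, rhs=15; c'=1/6, d'=5/2
row 2: denom=8−1·1/6=47/6; d'=(-8−1·5/2)/(47/6)=-63/47
back: M2=-63/47
back: M1=5/2−1/6·-63/47=128/47
M: M0=0, M1=128/47, M2=-63/47, M3=0
seg 0: a=1, c=M0/2=0, d=(M1−M0)/(6·2)=32/141, b=Δ0−h0·(2M0+M1)/6=-679/282
seg 1: a=-2, c=M1/2=64/47, d=(M2−M1)/(6·1)=-191/282, b=Δ1−h1·(2M1+M2)/6=89/282
seg 2: a=-1, c=M2/2=-63/94, d=(M3−M2)/(6·3)=7/94, b=Δ2−h2·(2M2+M3)/6=142/141
t_q=1 → seg 0, τ=1; S=1+-679/282·τ+0·τ²+32/141·τ³=-111/94

  seg 0: a=1 b=-679/282 c=0 d=32/141
  seg 1: a=-2 b=89/282 c=64/47 d=-191/282
  seg 2: a=-1 b=142/141 c=-63/94 d=7/94
S(1) = -111/94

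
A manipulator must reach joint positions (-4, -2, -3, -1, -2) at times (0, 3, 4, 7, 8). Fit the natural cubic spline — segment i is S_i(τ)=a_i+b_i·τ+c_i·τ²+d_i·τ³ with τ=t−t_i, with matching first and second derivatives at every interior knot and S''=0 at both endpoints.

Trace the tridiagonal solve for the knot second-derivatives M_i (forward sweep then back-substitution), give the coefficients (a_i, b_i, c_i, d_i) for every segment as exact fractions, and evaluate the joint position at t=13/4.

Δ: Δ0=2/3, Δ1=-1, Δ2=2/3, Δ3=-1
row 1: diag=8, rhs=-10; c'=1/8, d'=-5/4
row 2: denom=8−1·1/8=63/8; d'=(10−1·-5/4)/(63/8)=10/7
row 3: denom=8−3·8/21=48/7; d'=(-10−3·10/7)/(48/7)=-25/12
back: M3=-25/12
back: M2=10/7−8/21·-25/12=20/9
back: M1=-5/4−1/8·20/9=-55/36
M: M0=0, M1=-55/36, M2=20/9, M3=-25/12, M4=0
seg 0: a=-4, c=M0/2=0, d=(M1−M0)/(6·3)=-55/648, b=Δ0−h0·(2M0+M1)/6=103/72
seg 1: a=-2, c=M1/2=-55/72, d=(M2−M1)/(6·1)=5/8, b=Δ1−h1·(2M1+M2)/6=-31/36
seg 2: a=-3, c=M2/2=10/9, d=(M3−M2)/(6·3)=-155/648, b=Δ2−h2·(2M2+M3)/6=-37/72
seg 3: a=-1, c=M3/2=-25/24, d=(M4−M3)/(6·1)=25/72, b=Δ3−h3·(2M3+M4)/6=-11/36
t_q=13/4 → seg 1, τ=1/4; S=-2+-31/36·τ+-55/72·τ²+5/8·τ³=-3461/1536

  seg 0: a=-4 b=103/72 c=0 d=-55/648
  seg 1: a=-2 b=-31/36 c=-55/72 d=5/8
  seg 2: a=-3 b=-37/72 c=10/9 d=-155/648
  seg 3: a=-1 b=-11/36 c=-25/24 d=25/72
S(13/4) = -3461/1536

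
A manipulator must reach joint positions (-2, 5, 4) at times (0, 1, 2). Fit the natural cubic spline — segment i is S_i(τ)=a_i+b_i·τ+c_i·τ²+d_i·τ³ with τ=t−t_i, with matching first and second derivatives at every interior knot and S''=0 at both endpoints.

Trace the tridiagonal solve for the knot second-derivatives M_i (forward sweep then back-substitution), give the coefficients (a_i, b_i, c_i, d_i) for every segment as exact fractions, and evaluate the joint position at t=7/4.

Δ: Δ0=7, Δ1=-1
row 1: diag=4, rhs=-48; c'=1/4, d'=-12
back: M1=-12
M: M0=0, M1=-12, M2=0
seg 0: a=-2, c=M0/2=0, d=(M1−M0)/(6·1)=-2, b=Δ0−h0·(2M0+M1)/6=9
seg 1: a=5, c=M1/2=-6, d=(M2−M1)/(6·1)=2, b=Δ1−h1·(2M1+M2)/6=3
t_q=7/4 → seg 1, τ=3/4; S=5+3·τ+-6·τ²+2·τ³=151/32

  seg 0: a=-2 b=9 c=0 d=-2
  seg 1: a=5 b=3 c=-6 d=2
S(7/4) = 151/32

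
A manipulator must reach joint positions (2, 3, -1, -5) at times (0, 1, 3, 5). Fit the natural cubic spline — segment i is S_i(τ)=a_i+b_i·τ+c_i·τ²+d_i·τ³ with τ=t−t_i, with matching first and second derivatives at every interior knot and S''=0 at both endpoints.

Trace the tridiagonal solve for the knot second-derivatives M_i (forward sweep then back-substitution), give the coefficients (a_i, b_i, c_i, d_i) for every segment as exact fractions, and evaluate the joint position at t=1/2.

Δ: Δ0=1, Δ1=-2, Δ2=-2
row 1: diag=6, rhs=-18; c'=1/3, d'=-3
row 2: denom=8−2·1/3=22/3; d'=(0−2·-3)/(22/3)=9/11
back: M2=9/11
back: M1=-3−1/3·9/11=-36/11
M: M0=0, M1=-36/11, M2=9/11, M3=0
seg 0: a=2, c=M0/2=0, d=(M1−M0)/(6·1)=-6/11, b=Δ0−h0·(2M0+M1)/6=17/11
seg 1: a=3, c=M1/2=-18/11, d=(M2−M1)/(6·2)=15/44, b=Δ1−h1·(2M1+M2)/6=-1/11
seg 2: a=-1, c=M2/2=9/22, d=(M3−M2)/(6·2)=-3/44, b=Δ2−h2·(2M2+M3)/6=-28/11
t_q=1/2 → seg 0, τ=1/2; S=2+17/11·τ+0·τ²+-6/11·τ³=119/44

  seg 0: a=2 b=17/11 c=0 d=-6/11
  seg 1: a=3 b=-1/11 c=-18/11 d=15/44
  seg 2: a=-1 b=-28/11 c=9/22 d=-3/44
S(1/2) = 119/44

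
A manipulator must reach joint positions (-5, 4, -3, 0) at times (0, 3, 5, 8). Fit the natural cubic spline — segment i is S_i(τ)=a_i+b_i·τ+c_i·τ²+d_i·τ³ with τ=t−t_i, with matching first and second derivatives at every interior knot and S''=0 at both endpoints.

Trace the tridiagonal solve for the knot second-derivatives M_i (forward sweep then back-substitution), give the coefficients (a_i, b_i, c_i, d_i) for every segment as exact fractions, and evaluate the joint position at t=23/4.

Δ: Δ0=3, Δ1=-7/2, Δ2=1
row 1: diag=10, rhs=-39; c'=1/5, d'=-39/10
row 2: denom=10−2·1/5=48/5; d'=(27−2·-39/10)/(48/5)=29/8
back: M2=29/8
back: M1=-39/10−1/5·29/8=-37/8
M: M0=0, M1=-37/8, M2=29/8, M3=0
seg 0: a=-5, c=M0/2=0, d=(M1−M0)/(6·3)=-37/144, b=Δ0−h0·(2M0+M1)/6=85/16
seg 1: a=4, c=M1/2=-37/16, d=(M2−M1)/(6·2)=11/16, b=Δ1−h1·(2M1+M2)/6=-13/8
seg 2: a=-3, c=M2/2=29/16, d=(M3−M2)/(6·3)=-29/144, b=Δ2−h2·(2M2+M3)/6=-21/8
t_q=23/4 → seg 2, τ=3/4; S=-3+-21/8·τ+29/16·τ²+-29/144·τ³=-4131/1024

  seg 0: a=-5 b=85/16 c=0 d=-37/144
  seg 1: a=4 b=-13/8 c=-37/16 d=11/16
  seg 2: a=-3 b=-21/8 c=29/16 d=-29/144
S(23/4) = -4131/1024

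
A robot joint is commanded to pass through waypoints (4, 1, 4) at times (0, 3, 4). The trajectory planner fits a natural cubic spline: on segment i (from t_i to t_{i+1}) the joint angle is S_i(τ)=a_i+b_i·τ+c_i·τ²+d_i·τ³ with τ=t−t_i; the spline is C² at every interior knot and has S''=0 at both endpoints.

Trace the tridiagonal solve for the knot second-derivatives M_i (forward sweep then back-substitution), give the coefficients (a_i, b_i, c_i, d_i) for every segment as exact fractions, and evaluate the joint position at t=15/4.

  seg 0: a=4 b=-5/2 c=0 d=1/6
  seg 1: a=1 b=2 c=3/2 d=-1/2
S(15/4) = 401/128

Δ: Δ0=-1, Δ1=3
row 1: diag=8, rhs=24; c'=1/8, d'=3
back: M1=3
M: M0=0, M1=3, M2=0
seg 0: a=4, c=M0/2=0, d=(M1−M0)/(6·3)=1/6, b=Δ0−h0·(2M0+M1)/6=-5/2
seg 1: a=1, c=M1/2=3/2, d=(M2−M1)/(6·1)=-1/2, b=Δ1−h1·(2M1+M2)/6=2
t_q=15/4 → seg 1, τ=3/4; S=1+2·τ+3/2·τ²+-1/2·τ³=401/128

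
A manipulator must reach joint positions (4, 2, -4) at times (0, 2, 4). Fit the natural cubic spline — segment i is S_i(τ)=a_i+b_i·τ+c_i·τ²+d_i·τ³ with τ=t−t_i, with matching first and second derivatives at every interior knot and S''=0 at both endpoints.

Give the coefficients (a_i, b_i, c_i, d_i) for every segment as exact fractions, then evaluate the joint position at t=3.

Δ: Δ0=-1, Δ1=-3
row 1: diag=8, rhs=-12; c'=1/4, d'=-3/2
back: M1=-3/2
M: M0=0, M1=-3/2, M2=0
seg 0: a=4, c=M0/2=0, d=(M1−M0)/(6·2)=-1/8, b=Δ0−h0·(2M0+M1)/6=-1/2
seg 1: a=2, c=M1/2=-3/4, d=(M2−M1)/(6·2)=1/8, b=Δ1−h1·(2M1+M2)/6=-2
t_q=3 → seg 1, τ=1; S=2+-2·τ+-3/4·τ²+1/8·τ³=-5/8

  seg 0: a=4 b=-1/2 c=0 d=-1/8
  seg 1: a=2 b=-2 c=-3/4 d=1/8
S(3) = -5/8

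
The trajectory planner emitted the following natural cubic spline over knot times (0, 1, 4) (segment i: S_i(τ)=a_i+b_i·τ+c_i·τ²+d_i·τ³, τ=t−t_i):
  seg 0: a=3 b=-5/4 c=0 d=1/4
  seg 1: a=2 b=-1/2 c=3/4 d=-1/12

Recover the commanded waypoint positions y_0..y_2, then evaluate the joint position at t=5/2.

y_0 = S_0(0) = a_0 = 3
y_1 = S_1(0) = a_1 = 2
y_2 = S_1(3) = 5
t_q=5/2 is in segment 1 (τ=3/2); S_1(τ)=85/32

y_0=3 y_1=2 y_2=5
S(5/2) = 85/32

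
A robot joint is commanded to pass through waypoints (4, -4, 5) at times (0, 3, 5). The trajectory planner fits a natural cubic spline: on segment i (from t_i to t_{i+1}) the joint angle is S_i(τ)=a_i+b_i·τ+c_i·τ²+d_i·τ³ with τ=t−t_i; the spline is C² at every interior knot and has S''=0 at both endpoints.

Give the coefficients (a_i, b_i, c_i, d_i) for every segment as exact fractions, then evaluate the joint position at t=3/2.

Δ: Δ0=-8/3, Δ1=9/2
row 1: diag=10, rhs=43; c'=1/5, d'=43/10
back: M1=43/10
M: M0=0, M1=43/10, M2=0
seg 0: a=4, c=M0/2=0, d=(M1−M0)/(6·3)=43/180, b=Δ0−h0·(2M0+M1)/6=-289/60
seg 1: a=-4, c=M1/2=43/20, d=(M2−M1)/(6·2)=-43/120, b=Δ1−h1·(2M1+M2)/6=49/30
t_q=3/2 → seg 0, τ=3/2; S=4+-289/60·τ+0·τ²+43/180·τ³=-387/160

  seg 0: a=4 b=-289/60 c=0 d=43/180
  seg 1: a=-4 b=49/30 c=43/20 d=-43/120
S(3/2) = -387/160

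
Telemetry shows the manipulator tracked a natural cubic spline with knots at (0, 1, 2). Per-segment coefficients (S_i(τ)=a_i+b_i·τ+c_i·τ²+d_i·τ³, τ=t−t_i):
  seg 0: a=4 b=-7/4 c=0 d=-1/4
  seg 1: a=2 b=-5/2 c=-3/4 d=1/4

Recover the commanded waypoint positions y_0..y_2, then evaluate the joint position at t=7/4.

y_0=4 y_1=2 y_2=-1
S(7/4) = -49/256

y_0 = S_0(0) = a_0 = 4
y_1 = S_1(0) = a_1 = 2
y_2 = S_1(1) = -1
t_q=7/4 is in segment 1 (τ=3/4); S_1(τ)=-49/256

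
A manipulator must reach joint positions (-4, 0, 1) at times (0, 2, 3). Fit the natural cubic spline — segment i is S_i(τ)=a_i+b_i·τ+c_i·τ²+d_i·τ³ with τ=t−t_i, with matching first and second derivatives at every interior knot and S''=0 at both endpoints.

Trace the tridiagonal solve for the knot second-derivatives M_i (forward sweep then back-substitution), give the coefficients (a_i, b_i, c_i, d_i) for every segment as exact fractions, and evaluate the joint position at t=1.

  seg 0: a=-4 b=7/3 c=0 d=-1/12
  seg 1: a=0 b=4/3 c=-1/2 d=1/6
S(1) = -7/4

Δ: Δ0=2, Δ1=1
row 1: diag=6, rhs=-6; c'=1/6, d'=-1
back: M1=-1
M: M0=0, M1=-1, M2=0
seg 0: a=-4, c=M0/2=0, d=(M1−M0)/(6·2)=-1/12, b=Δ0−h0·(2M0+M1)/6=7/3
seg 1: a=0, c=M1/2=-1/2, d=(M2−M1)/(6·1)=1/6, b=Δ1−h1·(2M1+M2)/6=4/3
t_q=1 → seg 0, τ=1; S=-4+7/3·τ+0·τ²+-1/12·τ³=-7/4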